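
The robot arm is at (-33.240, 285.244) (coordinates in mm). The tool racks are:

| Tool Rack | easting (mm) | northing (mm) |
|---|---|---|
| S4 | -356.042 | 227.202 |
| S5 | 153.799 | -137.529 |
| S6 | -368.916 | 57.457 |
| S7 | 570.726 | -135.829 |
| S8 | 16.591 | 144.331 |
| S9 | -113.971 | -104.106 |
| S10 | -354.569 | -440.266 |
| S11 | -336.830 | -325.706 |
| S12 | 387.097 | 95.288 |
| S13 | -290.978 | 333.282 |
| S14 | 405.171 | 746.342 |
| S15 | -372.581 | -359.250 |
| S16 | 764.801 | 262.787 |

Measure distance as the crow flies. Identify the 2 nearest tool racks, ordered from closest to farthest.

S8, S13

Distances from (-33.240, 285.244):
S4: 327.979 mm
S5: 462.299 mm
S6: 405.666 mm
S7: 736.259 mm
S8: 149.464 mm
S9: 397.632 mm
S10: 793.484 mm
S11: 682.222 mm
S12: 461.266 mm
S13: 262.177 mm
S14: 636.251 mm
S15: 728.371 mm
S16: 798.357 mm
Sorted: S8 (149.464 mm) < S13 (262.177 mm) < S4 (327.979 mm) < S9 (397.632 mm) < …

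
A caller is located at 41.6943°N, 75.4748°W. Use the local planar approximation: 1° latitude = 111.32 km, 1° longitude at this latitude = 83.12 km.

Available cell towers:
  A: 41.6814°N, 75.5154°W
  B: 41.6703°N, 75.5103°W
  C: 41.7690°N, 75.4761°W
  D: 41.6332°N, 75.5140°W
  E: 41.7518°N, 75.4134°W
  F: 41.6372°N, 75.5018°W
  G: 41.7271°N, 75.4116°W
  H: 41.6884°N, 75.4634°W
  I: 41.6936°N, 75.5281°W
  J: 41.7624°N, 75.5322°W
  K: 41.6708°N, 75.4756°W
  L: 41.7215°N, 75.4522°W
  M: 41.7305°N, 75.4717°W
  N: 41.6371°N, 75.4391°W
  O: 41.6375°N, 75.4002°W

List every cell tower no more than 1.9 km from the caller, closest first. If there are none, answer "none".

Distances from 41.6943°N, 75.4748°W:
A: √((-0.0129·111.32)² + (-0.0406·83.12)²) = √(2.062176 + 11.388411) = 3.6675 km
B: √((-0.0240·111.32)² + (-0.0355·83.12)²) = √(7.137874 + 8.706985) = 3.9806 km
C: √((0.0747·111.32)² + (-0.0013·83.12)²) = √(69.149270 + 0.011676) = 8.3163 km
D: √((-0.0611·111.32)² + (-0.0392·83.12)²) = √(46.262470 + 10.616545) = 7.5418 km
E: √((0.0575·111.32)² + (0.0614·83.12)²) = √(40.971521 + 26.046406) = 8.1864 km
F: √((-0.0571·111.32)² + (-0.0270·83.12)²) = √(40.403465 + 5.036613) = 6.7409 km
G: √((0.0328·111.32)² + (0.0632·83.12)²) = √(13.331962 + 27.595942) = 6.3975 km
H: √((-0.0059·111.32)² + (0.0114·83.12)²) = √(0.431370 + 0.897885) = 1.1529 km
I: √((-0.0007·111.32)² + (-0.0533·83.12)²) = √(0.006072 + 19.627523) = 4.4310 km
J: √((0.0681·111.32)² + (-0.0574·83.12)²) = √(57.469924 + 22.763281) = 8.9573 km
K: √((-0.0235·111.32)² + (-0.0008·83.12)²) = √(6.843561 + 0.004422) = 2.6169 km
L: √((0.0272·111.32)² + (0.0226·83.12)²) = √(9.168203 + 3.528807) = 3.5633 km
M: √((0.0362·111.32)² + (0.0031·83.12)²) = √(16.239159 + 0.066395) = 4.0380 km
N: √((-0.0572·111.32)² + (0.0357·83.12)²) = √(40.545107 + 8.805368) = 7.0250 km
O: √((-0.0568·111.32)² + (0.0746·83.12)²) = √(39.980025 + 38.449325) = 8.8560 km
Threshold 1.9 km: H (1.1529 km) is within range.

H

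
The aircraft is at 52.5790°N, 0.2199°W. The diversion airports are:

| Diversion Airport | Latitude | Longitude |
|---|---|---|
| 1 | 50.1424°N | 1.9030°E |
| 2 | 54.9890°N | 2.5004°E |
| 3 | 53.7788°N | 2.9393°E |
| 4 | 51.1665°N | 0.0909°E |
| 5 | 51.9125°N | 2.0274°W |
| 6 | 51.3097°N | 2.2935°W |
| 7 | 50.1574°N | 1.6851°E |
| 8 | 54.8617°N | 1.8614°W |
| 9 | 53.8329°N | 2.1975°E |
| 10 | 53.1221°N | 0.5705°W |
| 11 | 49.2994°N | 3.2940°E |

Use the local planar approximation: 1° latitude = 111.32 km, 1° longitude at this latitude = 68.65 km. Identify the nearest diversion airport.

Distances from 52.5790°N, 0.2199°W:
1: 307.9151 km
2: 326.8789 km
3: 254.7062 km
4: 158.6805 km
5: 144.5750 km
6: 200.5730 km
7: 299.6202 km
8: 277.9762 km
9: 216.8516 km
10: 65.0727 km
11: 437.5827 km
Minimum: 10 at 65.0727 km.

10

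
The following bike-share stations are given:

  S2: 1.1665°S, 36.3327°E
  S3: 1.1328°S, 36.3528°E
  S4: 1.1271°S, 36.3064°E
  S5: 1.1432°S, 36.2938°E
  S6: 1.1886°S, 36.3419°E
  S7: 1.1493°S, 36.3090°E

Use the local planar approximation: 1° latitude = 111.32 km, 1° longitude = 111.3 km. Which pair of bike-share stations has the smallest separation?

Pairwise distances:
S5–S7: 1.8230 km
S4–S5: 2.2757 km
S4–S7: 2.4882 km
S2–S6: 2.6648 km
S2–S7: 3.2595 km
S2–S3: 4.3679 km
S2–S5: 5.0471 km
S3–S4: 5.2032 km
S3–S7: 5.2095 km
S2–S4: 5.2731 km
S6–S7: 5.7051 km
S3–S6: 6.3290 km
S3–S5: 6.6680 km
S5–S6: 7.3622 km
S4–S6: 7.9045 km
Closest pair: S5–S7 at 1.8230 km.

S5 and S7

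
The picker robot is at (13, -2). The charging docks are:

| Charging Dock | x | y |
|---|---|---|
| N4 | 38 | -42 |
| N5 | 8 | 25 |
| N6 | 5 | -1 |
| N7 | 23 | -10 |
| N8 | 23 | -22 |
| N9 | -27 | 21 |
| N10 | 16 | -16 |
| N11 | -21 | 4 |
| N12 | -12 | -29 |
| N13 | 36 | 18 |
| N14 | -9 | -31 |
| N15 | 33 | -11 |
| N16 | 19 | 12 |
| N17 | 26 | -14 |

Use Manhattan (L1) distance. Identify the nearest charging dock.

Distances from (13, -2):
N4: 65
N5: 32
N6: 9
N7: 18
N8: 30
N9: 63
N10: 17
N11: 40
N12: 52
N13: 43
N14: 51
N15: 29
N16: 20
N17: 25
Minimum: N6 at 9.

N6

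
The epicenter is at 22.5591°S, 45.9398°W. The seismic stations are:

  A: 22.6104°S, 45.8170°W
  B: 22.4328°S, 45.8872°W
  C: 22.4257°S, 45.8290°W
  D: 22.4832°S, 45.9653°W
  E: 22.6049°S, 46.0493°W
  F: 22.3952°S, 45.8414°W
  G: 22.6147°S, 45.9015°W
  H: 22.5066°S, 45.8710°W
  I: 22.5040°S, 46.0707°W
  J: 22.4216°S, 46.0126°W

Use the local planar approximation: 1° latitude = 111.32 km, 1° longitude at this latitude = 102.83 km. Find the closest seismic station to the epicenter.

Distances from 22.5591°S, 45.9398°W:
A: √((-0.0513·111.32)² + (0.1228·102.83)²) = √(32.612277 + 159.454362) = 13.8588 km
B: √((0.1263·111.32)² + (0.0526·102.83)²) = √(197.675614 + 29.255745) = 15.0642 km
C: √((0.1334·111.32)² + (0.1108·102.83)²) = √(220.525114 + 129.813301) = 18.7173 km
D: √((0.0759·111.32)² + (-0.0255·102.83)²) = √(71.388778 + 6.875749) = 8.8467 km
E: √((-0.0458·111.32)² + (-0.1095·102.83)²) = √(25.994254 + 126.785010) = 12.3604 km
F: √((0.1639·111.32)² + (0.0984·102.83)²) = √(332.892724 + 102.383476) = 20.8633 km
G: √((-0.0556·111.32)² + (0.0383·102.83)²) = √(38.308573 + 15.510908) = 7.3362 km
H: √((0.0525·111.32)² + (0.0688·102.83)²) = √(34.155842 + 50.051437) = 9.1765 km
I: √((0.0551·111.32)² + (-0.1309·102.83)²) = √(37.622668 + 181.183633) = 14.7921 km
J: √((0.1375·111.32)² + (-0.0728·102.83)²) = √(234.288942 + 56.040555) = 17.0391 km
Minimum: G at 7.3362 km.

G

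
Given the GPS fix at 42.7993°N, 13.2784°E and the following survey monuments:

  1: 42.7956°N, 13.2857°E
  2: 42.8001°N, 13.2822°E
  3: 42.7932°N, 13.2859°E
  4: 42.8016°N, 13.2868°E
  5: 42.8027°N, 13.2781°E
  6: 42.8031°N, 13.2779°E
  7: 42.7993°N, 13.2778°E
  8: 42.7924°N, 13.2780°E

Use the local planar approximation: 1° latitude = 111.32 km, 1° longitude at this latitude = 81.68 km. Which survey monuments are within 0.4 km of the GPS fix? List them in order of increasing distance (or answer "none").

Distances from 42.7993°N, 13.2784°E:
1: √((-0.0037·111.32)² + (0.0073·81.68)²) = √(0.169648 + 0.355531) = 0.7247 km
2: √((0.0008·111.32)² + (0.0038·81.68)²) = √(0.007931 + 0.096338) = 0.3229 km
3: √((-0.0061·111.32)² + (0.0075·81.68)²) = √(0.461112 + 0.375279) = 0.9145 km
4: √((0.0023·111.32)² + (0.0084·81.68)²) = √(0.065554 + 0.470750) = 0.7323 km
5: √((0.0034·111.32)² + (-0.0003·81.68)²) = √(0.143253 + 0.000600) = 0.3793 km
6: √((0.0038·111.32)² + (-0.0005·81.68)²) = √(0.178943 + 0.001668) = 0.4250 km
7: √((0.0000·111.32)² + (-0.0006·81.68)²) = √(0.000000 + 0.002402) = 0.0490 km
8: √((-0.0069·111.32)² + (-0.0004·81.68)²) = √(0.589990 + 0.001067) = 0.7688 km
Threshold 0.4 km: 7 (0.0490 km), 2 (0.3229 km), 5 (0.3793 km) are within range.

7, 2, 5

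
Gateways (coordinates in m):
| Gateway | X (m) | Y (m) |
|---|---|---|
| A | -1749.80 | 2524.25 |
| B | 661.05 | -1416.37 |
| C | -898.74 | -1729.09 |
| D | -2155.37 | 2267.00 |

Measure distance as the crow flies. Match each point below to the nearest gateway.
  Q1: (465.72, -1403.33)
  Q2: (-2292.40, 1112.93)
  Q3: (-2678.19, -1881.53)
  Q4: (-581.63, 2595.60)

Q1→B; Q2→D; Q3→C; Q4→A

Q1 at (465.72, -1403.33):
  A: √((-2215.52)² + (3927.58)²) = √(4908528.8704 + 15425884.6564) = 4509.37 m
  B: √((195.33)² + (-13.04)²) = √(38153.8089 + 170.0416) = 195.76 m
  C: √((-1364.46)² + (-325.76)²) = √(1861751.0916 + 106119.5776) = 1402.81 m
  D: √((-2621.09)² + (3670.33)²) = √(6870112.7881 + 13471322.3089) = 4510.15 m
  → nearest: B (195.76 m)
Q2 at (-2292.40, 1112.93):
  A: √((542.60)² + (1411.32)²) = √(294414.7600 + 1991824.1424) = 1512.03 m
  B: √((2953.45)² + (-2529.30)²) = √(8722866.9025 + 6397358.4900) = 3888.47 m
  C: √((1393.66)² + (-2842.02)²) = √(1942288.1956 + 8077077.6804) = 3165.34 m
  D: √((137.03)² + (1154.07)²) = √(18777.2209 + 1331877.5649) = 1162.18 m
  → nearest: D (1162.18 m)
Q3 at (-2678.19, -1881.53):
  A: √((928.39)² + (4405.78)²) = √(861907.9921 + 19410897.4084) = 4502.53 m
  B: √((3339.24)² + (465.16)²) = √(11150523.7776 + 216373.8256) = 3371.48 m
  C: √((1779.45)² + (152.44)²) = √(3166442.3025 + 23237.9536) = 1785.97 m
  D: √((522.82)² + (4148.53)²) = √(273340.7524 + 17210301.1609) = 4181.34 m
  → nearest: C (1785.97 m)
Q4 at (-581.63, 2595.60):
  A: √((-1168.17)² + (-71.35)²) = √(1364621.1489 + 5090.8225) = 1170.35 m
  B: √((1242.68)² + (-4011.97)²) = √(1544253.5824 + 16095903.2809) = 4200.02 m
  C: √((-317.11)² + (-4324.69)²) = √(100558.7521 + 18702943.5961) = 4336.30 m
  D: √((-1573.74)² + (-328.60)²) = √(2476657.5876 + 107977.9600) = 1607.68 m
  → nearest: A (1170.35 m)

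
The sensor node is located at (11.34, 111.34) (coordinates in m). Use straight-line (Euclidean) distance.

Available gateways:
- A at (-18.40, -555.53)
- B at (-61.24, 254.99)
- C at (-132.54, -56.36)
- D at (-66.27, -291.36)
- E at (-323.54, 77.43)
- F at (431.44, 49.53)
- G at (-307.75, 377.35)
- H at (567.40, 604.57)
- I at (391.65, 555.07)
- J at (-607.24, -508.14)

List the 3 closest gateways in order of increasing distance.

B, C, E

Distances from (11.34, 111.34):
A: 667.53 m
B: 160.94 m
C: 220.96 m
D: 410.11 m
E: 336.59 m
F: 424.62 m
G: 415.43 m
H: 743.29 m
I: 584.41 m
J: 875.44 m
Sorted: B (160.94 m) < C (220.96 m) < E (336.59 m) < D (410.11 m) < G (415.43 m) < …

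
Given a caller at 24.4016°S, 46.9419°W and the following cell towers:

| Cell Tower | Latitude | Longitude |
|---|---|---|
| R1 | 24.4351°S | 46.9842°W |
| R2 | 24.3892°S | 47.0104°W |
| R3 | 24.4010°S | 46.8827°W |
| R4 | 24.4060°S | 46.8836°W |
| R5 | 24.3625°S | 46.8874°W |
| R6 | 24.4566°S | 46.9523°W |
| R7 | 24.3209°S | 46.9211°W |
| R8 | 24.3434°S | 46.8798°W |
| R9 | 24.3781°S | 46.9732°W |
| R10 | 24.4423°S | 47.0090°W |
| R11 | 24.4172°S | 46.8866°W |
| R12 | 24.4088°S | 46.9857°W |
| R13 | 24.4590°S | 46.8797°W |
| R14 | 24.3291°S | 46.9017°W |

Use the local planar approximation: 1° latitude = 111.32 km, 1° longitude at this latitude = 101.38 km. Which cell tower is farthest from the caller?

Distances from 24.4016°S, 46.9419°W:
R1: 5.6831 km
R2: 7.0804 km
R3: 6.0021 km
R4: 5.9307 km
R5: 7.0337 km
R6: 6.2127 km
R7: 9.2277 km
R8: 9.0339 km
R9: 4.1125 km
R10: 8.1733 km
R11: 5.8691 km
R12: 4.5122 km
R13: 8.9773 km
R14: 9.0413 km
Maximum: R7 at 9.2277 km.

R7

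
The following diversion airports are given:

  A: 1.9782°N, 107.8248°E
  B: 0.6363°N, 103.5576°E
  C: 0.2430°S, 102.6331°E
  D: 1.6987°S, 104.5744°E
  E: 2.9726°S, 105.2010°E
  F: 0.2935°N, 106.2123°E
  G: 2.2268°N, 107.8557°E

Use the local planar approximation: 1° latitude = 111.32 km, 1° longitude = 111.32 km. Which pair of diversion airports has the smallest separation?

A and G

Pairwise distances:
A–B: 497.9588 km
A–C: 628.6129 km
A–D: 546.3158 km
A–E: 623.7373 km
A–F: 259.6017 km
A–G: 27.8871 km
B–C: 142.0309 km
B–D: 283.5080 km
B–E: 441.4357 km
B–F: 297.9748 km
B–G: 510.1731 km
C–D: 270.1135 km
C–E: 417.1876 km
C–F: 402.8877 km
C–G: 643.1123 km
D–E: 158.0371 km
D–F: 287.1015 km
D–G: 569.5460 km
E–F: 380.6125 km
E–G: 649.8761 km
F–G: 282.4637 km
Closest pair: A–G at 27.8871 km.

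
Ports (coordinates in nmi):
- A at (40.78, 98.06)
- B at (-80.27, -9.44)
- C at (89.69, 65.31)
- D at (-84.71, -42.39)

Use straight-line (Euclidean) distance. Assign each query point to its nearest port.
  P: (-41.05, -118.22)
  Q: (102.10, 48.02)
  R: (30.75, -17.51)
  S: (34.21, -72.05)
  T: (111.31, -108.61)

P→D; Q→C; R→C; S→D; T→C

P at (-41.05, -118.22):
  A: 231.24 nmi
  B: 115.63 nmi
  C: 225.34 nmi
  D: 87.50 nmi
  → nearest: D (87.50 nmi)
Q at (102.10, 48.02):
  A: 79.15 nmi
  B: 191.21 nmi
  C: 21.28 nmi
  D: 207.54 nmi
  → nearest: C (21.28 nmi)
R at (30.75, -17.51):
  A: 116.00 nmi
  B: 111.31 nmi
  C: 101.65 nmi
  D: 118.11 nmi
  → nearest: C (101.65 nmi)
S at (34.21, -72.05):
  A: 170.24 nmi
  B: 130.48 nmi
  C: 148.14 nmi
  D: 122.56 nmi
  → nearest: D (122.56 nmi)
T at (111.31, -108.61):
  A: 218.37 nmi
  B: 215.73 nmi
  C: 175.26 nmi
  D: 206.90 nmi
  → nearest: C (175.26 nmi)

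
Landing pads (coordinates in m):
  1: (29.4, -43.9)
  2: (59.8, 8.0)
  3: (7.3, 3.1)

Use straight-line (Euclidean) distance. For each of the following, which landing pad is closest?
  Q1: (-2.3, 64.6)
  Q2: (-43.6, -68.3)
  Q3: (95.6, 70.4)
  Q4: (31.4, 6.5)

Q1→3; Q2→1; Q3→2; Q4→3

Q1 at (-2.3, 64.6):
  1: 113.0 m
  2: 84.0 m
  3: 62.2 m
  → nearest: 3 (62.2 m)
Q2 at (-43.6, -68.3):
  1: 77.0 m
  2: 128.5 m
  3: 87.7 m
  → nearest: 1 (77.0 m)
Q3 at (95.6, 70.4):
  1: 132.1 m
  2: 71.9 m
  3: 111.0 m
  → nearest: 2 (71.9 m)
Q4 at (31.4, 6.5):
  1: 50.4 m
  2: 28.4 m
  3: 24.3 m
  → nearest: 3 (24.3 m)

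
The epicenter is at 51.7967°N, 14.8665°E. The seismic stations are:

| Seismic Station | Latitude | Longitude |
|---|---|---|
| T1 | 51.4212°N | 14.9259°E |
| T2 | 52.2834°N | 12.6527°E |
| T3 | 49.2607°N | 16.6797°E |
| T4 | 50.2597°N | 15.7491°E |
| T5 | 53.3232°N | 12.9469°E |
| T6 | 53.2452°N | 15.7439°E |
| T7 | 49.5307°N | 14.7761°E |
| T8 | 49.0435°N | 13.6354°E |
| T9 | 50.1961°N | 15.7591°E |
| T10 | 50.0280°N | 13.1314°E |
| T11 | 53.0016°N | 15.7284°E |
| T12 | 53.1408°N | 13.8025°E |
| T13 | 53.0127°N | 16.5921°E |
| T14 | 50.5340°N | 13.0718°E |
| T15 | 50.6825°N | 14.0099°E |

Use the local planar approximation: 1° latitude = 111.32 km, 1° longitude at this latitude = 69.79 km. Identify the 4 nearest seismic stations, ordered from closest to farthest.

T1, T15, T11, T2

Distances from 51.7967°N, 14.8665°E:
T1: √((-0.3755·111.32)² + (0.0594·69.79)²) = √(1747.295176 + 17.185386) = 42.0057 km
T2: √((0.4867·111.32)² + (-2.2138·69.79)²) = √(2935.412152 + 23870.590519) = 163.7254 km
T3: √((-2.5360·111.32)² + (1.8132·69.79)²) = √(79697.535849 + 16013.188553) = 309.3715 km
T4: √((-1.5370·111.32)² + (0.8826·69.79)²) = √(29274.813049 + 3794.147784) = 181.8487 km
T5: √((1.5265·111.32)² + (-1.9196·69.79)²) = √(28876.198103 + 17947.661880) = 216.3882 km
T6: √((1.4485·111.32)² + (0.8774·69.79)²) = √(26000.601459 + 3749.571649) = 172.4824 km
T7: √((-2.2660·111.32)² + (-0.0904·69.79)²) = √(63630.627541 + 39.803683) = 252.3300 km
T8: √((-2.7532·111.32)² + (-1.2311·69.79)²) = √(93933.805502 + 7381.983315) = 318.3014 km
T9: √((-1.6006·111.32)² + (0.8926·69.79)²) = √(31747.681919 + 3880.611458) = 188.7546 km
T10: √((-1.7687·111.32)² + (-1.7351·69.79)²) = √(38766.335228 + 14663.424798) = 231.1488 km
T11: √((1.2049·111.32)² + (0.8619·69.79)²) = √(17990.714186 + 3618.263224) = 146.9999 km
T12: √((1.3441·111.32)² + (-1.0640·69.79)²) = √(22387.704066 + 5514.036703) = 167.0381 km
T13: √((1.2160·111.32)² + (1.7256·69.79)²) = √(18323.715713 + 14503.294337) = 181.1823 km
T14: √((-1.2627·111.32)² + (-1.7947·69.79)²) = √(19758.171750 + 15688.091811) = 188.2718 km
T15: √((-1.1142·111.32)² + (-0.8566·69.79)²) = √(15384.121584 + 3573.901154) = 137.6881 km
Sorted: T1 (42.0057 km) < T15 (137.6881 km) < T11 (146.9999 km) < T2 (163.7254 km) < T12 (167.0381 km) < T6 (172.4824 km) < …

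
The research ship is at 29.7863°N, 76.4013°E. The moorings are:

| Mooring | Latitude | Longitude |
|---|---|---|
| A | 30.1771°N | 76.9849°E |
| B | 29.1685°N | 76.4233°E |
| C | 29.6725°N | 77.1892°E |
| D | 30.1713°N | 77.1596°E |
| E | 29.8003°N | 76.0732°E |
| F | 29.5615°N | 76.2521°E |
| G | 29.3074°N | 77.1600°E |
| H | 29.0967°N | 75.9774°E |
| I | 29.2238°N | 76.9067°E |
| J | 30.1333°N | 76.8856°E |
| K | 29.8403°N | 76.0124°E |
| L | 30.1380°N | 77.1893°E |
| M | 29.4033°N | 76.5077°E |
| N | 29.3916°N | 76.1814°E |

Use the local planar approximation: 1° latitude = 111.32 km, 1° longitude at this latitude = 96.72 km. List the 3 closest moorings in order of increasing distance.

F, E, K

Distances from 29.7863°N, 76.4013°E:
A: √((0.3908·111.32)² + (0.5836·96.72)²) = √(1892.585487 + 3186.127435) = 71.2651 km
B: √((-0.6178·111.32)² + (0.0220·96.72)²) = √(4729.793752 + 4.527703) = 68.8064 km
C: √((-0.1138·111.32)² + (0.7879·96.72)²) = √(160.483697 + 5807.306884) = 77.2515 km
D: √((0.3850·111.32)² + (0.7583·96.72)²) = √(1836.825307 + 5379.162791) = 84.9470 km
E: √((0.0140·111.32)² + (-0.3281·96.72)²) = √(2.428860 + 1007.036093) = 31.7721 km
F: √((-0.2248·111.32)² + (-0.1492·96.72)²) = √(626.237412 + 208.242909) = 28.8874 km
G: √((-0.4789·111.32)² + (0.7587·96.72)²) = √(2842.078501 + 5384.839259) = 90.7024 km
H: √((-0.6896·111.32)² + (-0.4239·96.72)²) = √(5893.060517 + 1680.967856) = 87.0289 km
I: √((-0.5625·111.32)² + (0.5054·96.72)²) = √(3920.951306 + 2389.478080) = 79.4382 km
J: √((0.3470·111.32)² + (0.4843·96.72)²) = √(1492.125474 + 2194.125748) = 60.7145 km
K: √((0.0540·111.32)² + (-0.3889·96.72)²) = √(36.135487 + 1414.843689) = 38.0917 km
L: √((0.3517·111.32)² + (0.7880·96.72)²) = √(1532.819907 + 5808.781100) = 85.6831 km
M: √((-0.3830·111.32)² + (0.1064·96.72)²) = √(1817.790977 + 105.904846) = 43.8600 km
N: √((-0.3947·111.32)² + (-0.2199·96.72)²) = √(1930.548196 + 452.358791) = 48.8150 km
Sorted: F (28.8874 km) < E (31.7721 km) < K (38.0917 km) < M (43.8600 km) < N (48.8150 km) < …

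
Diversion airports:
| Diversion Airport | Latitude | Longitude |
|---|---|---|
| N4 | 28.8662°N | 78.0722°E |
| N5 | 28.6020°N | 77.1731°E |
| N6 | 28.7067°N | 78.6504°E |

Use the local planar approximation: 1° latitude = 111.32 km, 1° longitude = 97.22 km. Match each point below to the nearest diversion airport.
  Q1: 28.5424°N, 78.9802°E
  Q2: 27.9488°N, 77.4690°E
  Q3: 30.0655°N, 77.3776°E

Q1 at 28.5424°N, 78.9802°E:
  N4: 95.3514 km
  N5: 175.8115 km
  N6: 36.9129 km
  → nearest: N6 (36.9129 km)
Q2 at 27.9488°N, 77.4690°E:
  N4: 117.7647 km
  N5: 78.1980 km
  N6: 142.5133 km
  → nearest: N5 (78.1980 km)
Q3 at 30.0655°N, 77.3776°E:
  N4: 149.6130 km
  N5: 164.1255 km
  N6: 195.4279 km
  → nearest: N4 (149.6130 km)

Q1→N6; Q2→N5; Q3→N4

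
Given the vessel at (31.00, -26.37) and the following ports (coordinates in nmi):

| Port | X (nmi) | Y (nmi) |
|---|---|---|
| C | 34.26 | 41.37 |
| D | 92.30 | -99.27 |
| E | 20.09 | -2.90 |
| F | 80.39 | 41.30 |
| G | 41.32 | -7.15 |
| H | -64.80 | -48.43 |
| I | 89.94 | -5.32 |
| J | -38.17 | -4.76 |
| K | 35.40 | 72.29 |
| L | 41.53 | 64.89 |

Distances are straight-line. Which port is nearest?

G

Distances from (31.00, -26.37):
C: √((3.26)² + (67.74)²) = √(10.6276 + 4588.7076) = 67.82 nmi
D: √((61.30)² + (-72.90)²) = √(3757.6900 + 5314.4100) = 95.25 nmi
E: √((-10.91)² + (23.47)²) = √(119.0281 + 550.8409) = 25.88 nmi
F: √((49.39)² + (67.67)²) = √(2439.3721 + 4579.2289) = 83.78 nmi
G: √((10.32)² + (19.22)²) = √(106.5024 + 369.4084) = 21.82 nmi
H: √((-95.80)² + (-22.06)²) = √(9177.6400 + 486.6436) = 98.31 nmi
I: √((58.94)² + (21.05)²) = √(3473.9236 + 443.1025) = 62.59 nmi
J: √((-69.17)² + (21.61)²) = √(4784.4889 + 466.9921) = 72.47 nmi
K: √((4.40)² + (98.66)²) = √(19.3600 + 9733.7956) = 98.76 nmi
L: √((10.53)² + (91.26)²) = √(110.8809 + 8328.3876) = 91.87 nmi
Minimum: G at 21.82 nmi.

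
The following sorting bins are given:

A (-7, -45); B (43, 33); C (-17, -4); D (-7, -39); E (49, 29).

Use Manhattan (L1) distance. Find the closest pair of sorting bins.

A and D

Pairwise distances:
A–B: |50| + |78| = 50 + 78 = 128
A–C: |-10| + |41| = 10 + 41 = 51
A–D: |0| + |6| = 0 + 6 = 6
A–E: |56| + |74| = 56 + 74 = 130
B–C: |-60| + |-37| = 60 + 37 = 97
B–D: |-50| + |-72| = 50 + 72 = 122
B–E: |6| + |-4| = 6 + 4 = 10
C–D: |10| + |-35| = 10 + 35 = 45
C–E: |66| + |33| = 66 + 33 = 99
D–E: |56| + |68| = 56 + 68 = 124
Closest pair: A–D at 6.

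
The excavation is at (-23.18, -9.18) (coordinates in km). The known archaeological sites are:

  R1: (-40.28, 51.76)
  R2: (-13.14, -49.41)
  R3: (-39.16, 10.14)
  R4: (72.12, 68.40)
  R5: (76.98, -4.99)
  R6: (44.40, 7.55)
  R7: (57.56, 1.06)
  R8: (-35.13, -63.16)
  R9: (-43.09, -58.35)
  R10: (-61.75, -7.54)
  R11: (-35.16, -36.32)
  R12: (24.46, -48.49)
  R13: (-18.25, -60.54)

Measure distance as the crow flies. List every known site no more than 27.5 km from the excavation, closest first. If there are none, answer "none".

R3

Distances from (-23.18, -9.18):
R1: √((-17.10)² + (60.94)²) = √(292.4100 + 3713.6836) = 63.29 km
R2: √((10.04)² + (-40.23)²) = √(100.8016 + 1618.4529) = 41.46 km
R3: √((-15.98)² + (19.32)²) = √(255.3604 + 373.2624) = 25.07 km
R4: √((95.30)² + (77.58)²) = √(9082.0900 + 6018.6564) = 122.89 km
R5: √((100.16)² + (4.19)²) = √(10032.0256 + 17.5561) = 100.25 km
R6: √((67.58)² + (16.73)²) = √(4567.0564 + 279.8929) = 69.62 km
R7: √((80.74)² + (10.24)²) = √(6518.9476 + 104.8576) = 81.39 km
R8: √((-11.95)² + (-53.98)²) = √(142.8025 + 2913.8404) = 55.29 km
R9: √((-19.91)² + (-49.17)²) = √(396.4081 + 2417.6889) = 53.05 km
R10: √((-38.57)² + (1.64)²) = √(1487.6449 + 2.6896) = 38.60 km
R11: √((-11.98)² + (-27.14)²) = √(143.5204 + 736.5796) = 29.67 km
R12: √((47.64)² + (-39.31)²) = √(2269.5696 + 1545.2761) = 61.76 km
R13: √((4.93)² + (-51.36)²) = √(24.3049 + 2637.8496) = 51.60 km
Threshold 27.5 km: R3 (25.07 km) is within range.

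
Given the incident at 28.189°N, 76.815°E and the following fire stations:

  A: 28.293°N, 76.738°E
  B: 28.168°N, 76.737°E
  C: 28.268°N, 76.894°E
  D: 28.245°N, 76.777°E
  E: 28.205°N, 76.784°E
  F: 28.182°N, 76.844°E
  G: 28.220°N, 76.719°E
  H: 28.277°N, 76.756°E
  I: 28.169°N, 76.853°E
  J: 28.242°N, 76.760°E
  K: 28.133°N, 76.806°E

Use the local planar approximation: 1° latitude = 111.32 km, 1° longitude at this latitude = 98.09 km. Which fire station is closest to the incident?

Distances from 28.189°N, 76.815°E:
A: √((0.104·111.32)² + (-0.077·98.09)²) = √(134.03341 + 57.04675) = 13.823 km
B: √((-0.021·111.32)² + (-0.078·98.09)²) = √(5.46493 + 58.53811) = 8.000 km
C: √((0.079·111.32)² + (0.079·98.09)²) = √(77.33936 + 60.04871) = 11.721 km
D: √((0.056·111.32)² + (-0.038·98.09)²) = √(38.86176 + 13.89366) = 7.263 km
E: √((0.016·111.32)² + (-0.031·98.09)²) = √(3.17239 + 9.24640) = 3.524 km
F: √((-0.007·111.32)² + (0.029·98.09)²) = √(0.60721 + 8.09181) = 2.949 km
G: √((0.031·111.32)² + (-0.096·98.09)²) = √(11.90885 + 88.67311) = 10.029 km
H: √((0.088·111.32)² + (-0.059·98.09)²) = √(95.96475 + 33.49296) = 11.378 km
I: √((-0.020·111.32)² + (0.038·98.09)²) = √(4.95686 + 13.89366) = 4.342 km
J: √((0.053·111.32)² + (-0.055·98.09)²) = √(34.80953 + 29.10549) = 7.995 km
K: √((-0.056·111.32)² + (-0.009·98.09)²) = √(38.86176 + 0.77935) = 6.296 km
Minimum: F at 2.949 km.

F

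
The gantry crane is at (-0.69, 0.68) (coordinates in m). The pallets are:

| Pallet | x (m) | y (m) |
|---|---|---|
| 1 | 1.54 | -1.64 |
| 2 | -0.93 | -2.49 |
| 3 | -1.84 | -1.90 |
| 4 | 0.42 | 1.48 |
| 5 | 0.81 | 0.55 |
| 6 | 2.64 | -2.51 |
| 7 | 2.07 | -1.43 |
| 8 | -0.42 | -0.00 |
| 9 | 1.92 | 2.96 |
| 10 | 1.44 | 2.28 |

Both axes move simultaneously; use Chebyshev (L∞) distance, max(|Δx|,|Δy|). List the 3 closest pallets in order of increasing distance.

8, 4, 5

Distances from (-0.69, 0.68):
1: max(|2.23|, |-2.32|) = 2.32 m
2: max(|-0.24|, |-3.17|) = 3.17 m
3: max(|-1.15|, |-2.58|) = 2.58 m
4: max(|1.11|, |0.80|) = 1.11 m
5: max(|1.50|, |-0.13|) = 1.50 m
6: max(|3.33|, |-3.19|) = 3.33 m
7: max(|2.76|, |-2.11|) = 2.76 m
8: max(|0.27|, |-0.68|) = 0.68 m
9: max(|2.61|, |2.28|) = 2.61 m
10: max(|2.13|, |1.60|) = 2.13 m
Sorted: 8 (0.68 m) < 4 (1.11 m) < 5 (1.50 m) < 10 (2.13 m) < 1 (2.32 m) < …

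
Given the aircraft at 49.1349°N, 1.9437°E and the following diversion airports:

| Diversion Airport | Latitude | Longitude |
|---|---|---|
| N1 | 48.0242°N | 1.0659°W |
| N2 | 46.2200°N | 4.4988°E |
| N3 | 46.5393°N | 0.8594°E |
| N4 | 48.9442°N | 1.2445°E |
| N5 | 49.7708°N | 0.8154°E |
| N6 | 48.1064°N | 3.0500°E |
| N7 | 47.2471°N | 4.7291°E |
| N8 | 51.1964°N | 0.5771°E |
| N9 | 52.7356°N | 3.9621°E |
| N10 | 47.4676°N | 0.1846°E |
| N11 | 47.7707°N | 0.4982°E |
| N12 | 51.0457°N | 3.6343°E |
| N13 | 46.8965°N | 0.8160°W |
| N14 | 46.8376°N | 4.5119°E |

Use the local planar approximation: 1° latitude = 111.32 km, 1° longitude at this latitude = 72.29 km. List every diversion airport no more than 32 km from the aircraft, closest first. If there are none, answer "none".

none

Distances from 49.1349°N, 1.9437°E:
N1: √((-1.1107·111.32)² + (-3.0096·72.29)²) = √(15287.622112 + 47334.087134) = 250.2433 km
N2: √((-2.9149·111.32)² + (2.5551·72.29)²) = √(105291.597710 + 34117.111389) = 373.3748 km
N3: √((-2.5956·111.32)² + (-1.0843·72.29)²) = √(83487.590318 + 6144.058824) = 299.3855 km
N4: √((-0.1907·111.32)² + (-0.6992·72.29)²) = √(450.658723 + 2554.814008) = 54.8222 km
N5: √((0.6359·111.32)² + (-1.1283·72.29)²) = √(5010.995876 + 6652.817741) = 107.9991 km
N6: √((-1.0285·111.32)² + (1.1063·72.29)²) = √(13108.560034 + 6395.908974) = 139.6584 km
N7: √((-1.8878·111.32)² + (2.7854·72.29)²) = √(44162.978789 + 40544.466671) = 291.0454 km
N8: √((2.0615·111.32)² + (-1.3666·72.29)²) = √(52663.906811 + 9759.763238) = 249.8473 km
N9: √((3.6007·111.32)² + (2.0184·72.29)²) = √(160664.627974 + 21289.767788) = 426.5611 km
N10: √((-1.6673·111.32)² + (-1.7591·72.29)²) = √(34448.783938 + 16171.023443) = 224.9885 km
N11: √((-1.3642·111.32)² + (-1.4455·72.29)²) = √(23062.293015 + 10919.245778) = 184.3408 km
N12: √((1.9108·111.32)² + (1.6906·72.29)²) = √(45245.653008 + 14936.133227) = 245.3198 km
N13: √((-2.2384·111.32)² + (-2.7597·72.29)²) = √(62090.018553 + 39799.736489) = 319.2017 km
N14: √((-2.2973·111.32)² + (2.5682·72.29)²) = √(65400.613226 + 34467.845118) = 316.0197 km
Threshold 32 km: none within range.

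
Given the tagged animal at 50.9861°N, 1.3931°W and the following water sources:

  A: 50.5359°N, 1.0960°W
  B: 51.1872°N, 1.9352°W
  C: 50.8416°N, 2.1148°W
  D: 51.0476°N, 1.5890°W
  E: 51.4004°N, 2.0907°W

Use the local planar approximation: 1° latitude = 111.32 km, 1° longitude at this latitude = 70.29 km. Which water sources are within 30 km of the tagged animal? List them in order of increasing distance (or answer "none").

D

Distances from 50.9861°N, 1.3931°W:
A: 54.2932 km
B: 44.1937 km
C: 53.2176 km
D: 15.3778 km
E: 67.3157 km
Threshold 30 km: D (15.3778 km) is within range.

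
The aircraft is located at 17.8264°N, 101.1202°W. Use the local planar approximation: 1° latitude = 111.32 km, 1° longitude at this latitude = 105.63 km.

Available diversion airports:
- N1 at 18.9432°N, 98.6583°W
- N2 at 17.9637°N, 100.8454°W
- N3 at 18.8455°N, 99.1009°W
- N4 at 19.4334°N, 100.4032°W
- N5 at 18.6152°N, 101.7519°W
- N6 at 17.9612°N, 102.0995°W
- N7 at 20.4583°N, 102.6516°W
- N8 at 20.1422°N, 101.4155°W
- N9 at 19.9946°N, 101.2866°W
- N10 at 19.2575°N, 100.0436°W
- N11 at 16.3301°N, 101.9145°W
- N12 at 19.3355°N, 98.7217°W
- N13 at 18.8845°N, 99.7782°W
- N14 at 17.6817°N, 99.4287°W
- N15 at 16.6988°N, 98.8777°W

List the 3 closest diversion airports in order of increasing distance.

Distances from 17.8264°N, 101.1202°W:
N1: 288.2399 km
N2: 32.8052 km
N3: 241.5913 km
N4: 194.2630 km
N5: 110.2854 km
N6: 104.5262 km
N7: 334.6729 km
N8: 259.6751 km
N9: 242.0032 km
N10: 195.7351 km
N11: 186.5059 km
N12: 303.9896 km
N13: 184.3056 km
N14: 179.3978 km
N15: 268.0789 km
Sorted: N2 (32.8052 km) < N6 (104.5262 km) < N5 (110.2854 km) < N14 (179.3978 km) < N13 (184.3056 km) < …

N2, N6, N5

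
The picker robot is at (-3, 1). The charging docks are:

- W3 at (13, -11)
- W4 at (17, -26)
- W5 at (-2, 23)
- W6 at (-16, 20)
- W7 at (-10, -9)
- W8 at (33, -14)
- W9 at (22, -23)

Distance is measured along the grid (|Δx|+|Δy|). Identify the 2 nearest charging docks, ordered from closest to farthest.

W7, W5

Distances from (-3, 1):
W3: 28
W4: 47
W5: 23
W6: 32
W7: 17
W8: 51
W9: 49
Sorted: W7 (17) < W5 (23) < W3 (28) < W6 (32) < …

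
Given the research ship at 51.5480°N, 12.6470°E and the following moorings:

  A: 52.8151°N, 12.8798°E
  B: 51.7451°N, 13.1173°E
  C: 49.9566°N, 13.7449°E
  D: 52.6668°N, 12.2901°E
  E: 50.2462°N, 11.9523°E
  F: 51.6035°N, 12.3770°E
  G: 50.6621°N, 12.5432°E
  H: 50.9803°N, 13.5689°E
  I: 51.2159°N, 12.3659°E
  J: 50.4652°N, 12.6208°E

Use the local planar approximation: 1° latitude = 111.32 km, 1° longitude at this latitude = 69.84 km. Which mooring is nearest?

Distances from 51.5480°N, 12.6470°E:
A: 141.9875 km
B: 39.5001 km
C: 193.0367 km
D: 127.0146 km
E: 152.8226 km
F: 19.8431 km
G: 98.8845 km
H: 90.2179 km
I: 41.8587 km
J: 120.5512 km
Minimum: F at 19.8431 km.

F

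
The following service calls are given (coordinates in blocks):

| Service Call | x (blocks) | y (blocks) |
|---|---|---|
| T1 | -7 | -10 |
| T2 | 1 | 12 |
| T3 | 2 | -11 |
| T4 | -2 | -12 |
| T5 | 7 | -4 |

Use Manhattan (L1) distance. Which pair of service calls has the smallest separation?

T3 and T4

Pairwise distances:
T1–T2: 30 blocks
T1–T3: 10 blocks
T1–T4: 7 blocks
T1–T5: 20 blocks
T2–T3: 24 blocks
T2–T4: 27 blocks
T2–T5: 22 blocks
T3–T4: 5 blocks
T3–T5: 12 blocks
T4–T5: 17 blocks
Closest pair: T3–T4 at 5 blocks.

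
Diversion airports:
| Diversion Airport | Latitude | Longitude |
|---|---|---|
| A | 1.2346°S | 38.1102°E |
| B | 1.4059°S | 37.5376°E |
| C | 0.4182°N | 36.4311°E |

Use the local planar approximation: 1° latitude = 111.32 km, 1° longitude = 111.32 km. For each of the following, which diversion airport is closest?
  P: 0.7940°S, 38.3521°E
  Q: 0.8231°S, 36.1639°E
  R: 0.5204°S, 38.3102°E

P at 0.7940°S, 38.3521°E:
  A: √((-0.4406·111.32)² + (-0.2419·111.32)²) = √(2405.666281 + 725.133772) = 55.9536 km
  B: √((-0.6119·111.32)² + (-0.8145·111.32)²) = √(4639.885909 + 8221.074288) = 113.4062 km
  C: √((1.2122·111.32)² + (-1.9210·111.32)²) = √(18209.371432 + 45729.991962) = 252.8623 km
  → nearest: A (55.9536 km)
Q at 0.8231°S, 36.1639°E:
  A: √((-0.4115·111.32)² + (1.9463·111.32)²) = √(2098.389355 + 46942.472510) = 221.4517 km
  B: √((-0.5828·111.32)² + (1.3737·111.32)²) = √(4209.063536 + 23384.613259) = 166.1134 km
  C: √((1.2413·111.32)² + (0.2672·111.32)²) = √(19094.131364 + 884.747416) = 141.3467 km
  → nearest: C (141.3467 km)
R at 0.5204°S, 38.3102°E:
  A: √((-0.7142·111.32)² + (-0.2000·111.32)²) = √(6321.004319 + 495.685696) = 82.5632 km
  B: √((-0.8855·111.32)² + (-0.7726·111.32)²) = √(9716.805875 + 7397.003138) = 130.8198 km
  C: √((0.9386·111.32)² + (-1.8791·111.32)²) = √(10917.105194 + 43756.863126) = 233.8247 km
  → nearest: A (82.5632 km)

P→A; Q→C; R→A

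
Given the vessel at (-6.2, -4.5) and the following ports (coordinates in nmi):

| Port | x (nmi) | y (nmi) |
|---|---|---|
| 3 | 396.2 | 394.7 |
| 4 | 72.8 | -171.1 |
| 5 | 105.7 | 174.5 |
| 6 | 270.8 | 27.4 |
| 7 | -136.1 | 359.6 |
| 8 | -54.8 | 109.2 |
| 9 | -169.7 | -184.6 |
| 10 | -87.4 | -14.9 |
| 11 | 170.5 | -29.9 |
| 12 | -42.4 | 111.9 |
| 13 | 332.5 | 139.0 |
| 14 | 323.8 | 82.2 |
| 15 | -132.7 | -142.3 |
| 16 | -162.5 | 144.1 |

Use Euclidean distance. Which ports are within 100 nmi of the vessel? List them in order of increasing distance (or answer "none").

Distances from (-6.2, -4.5):
3: √((402.4)² + (399.2)²) = √(161925.760 + 159360.640) = 566.8 nmi
4: √((79.0)² + (-166.6)²) = √(6241.000 + 27755.560) = 184.4 nmi
5: √((111.9)² + (179.0)²) = √(12521.610 + 32041.000) = 211.1 nmi
6: √((277.0)² + (31.9)²) = √(76729.000 + 1017.610) = 278.8 nmi
7: √((-129.9)² + (364.1)²) = √(16874.010 + 132568.810) = 386.6 nmi
8: √((-48.6)² + (113.7)²) = √(2361.960 + 12927.690) = 123.7 nmi
9: √((-163.5)² + (-180.1)²) = √(26732.250 + 32436.010) = 243.2 nmi
10: √((-81.2)² + (-10.4)²) = √(6593.440 + 108.160) = 81.9 nmi
11: √((176.7)² + (-25.4)²) = √(31222.890 + 645.160) = 178.5 nmi
12: √((-36.2)² + (116.4)²) = √(1310.440 + 13548.960) = 121.9 nmi
13: √((338.7)² + (143.5)²) = √(114717.690 + 20592.250) = 367.8 nmi
14: √((330.0)² + (86.7)²) = √(108900.000 + 7516.890) = 341.2 nmi
15: √((-126.5)² + (-137.8)²) = √(16002.250 + 18988.840) = 187.1 nmi
16: √((-156.3)² + (148.6)²) = √(24429.690 + 22081.960) = 215.7 nmi
Threshold 100 nmi: 10 (81.9 nmi) is within range.

10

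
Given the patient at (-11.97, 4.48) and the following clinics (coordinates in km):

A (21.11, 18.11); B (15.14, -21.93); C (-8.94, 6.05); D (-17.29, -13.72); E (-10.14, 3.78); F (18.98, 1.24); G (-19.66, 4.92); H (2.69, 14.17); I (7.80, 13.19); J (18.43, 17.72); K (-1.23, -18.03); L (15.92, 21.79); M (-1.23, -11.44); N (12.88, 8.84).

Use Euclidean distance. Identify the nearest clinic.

E

Distances from (-11.97, 4.48):
A: √((33.08)² + (13.63)²) = √(1094.2864 + 185.7769) = 35.78 km
B: √((27.11)² + (-26.41)²) = √(734.9521 + 697.4881) = 37.85 km
C: √((3.03)² + (1.57)²) = √(9.1809 + 2.4649) = 3.41 km
D: √((-5.32)² + (-18.20)²) = √(28.3024 + 331.2400) = 18.96 km
E: √((1.83)² + (-0.70)²) = √(3.3489 + 0.4900) = 1.96 km
F: √((30.95)² + (-3.24)²) = √(957.9025 + 10.4976) = 31.12 km
G: √((-7.69)² + (0.44)²) = √(59.1361 + 0.1936) = 7.70 km
H: √((14.66)² + (9.69)²) = √(214.9156 + 93.8961) = 17.57 km
I: √((19.77)² + (8.71)²) = √(390.8529 + 75.8641) = 21.60 km
J: √((30.40)² + (13.24)²) = √(924.1600 + 175.2976) = 33.16 km
K: √((10.74)² + (-22.51)²) = √(115.3476 + 506.7001) = 24.94 km
L: √((27.89)² + (17.31)²) = √(777.8521 + 299.6361) = 32.83 km
M: √((10.74)² + (-15.92)²) = √(115.3476 + 253.4464) = 19.20 km
N: √((24.85)² + (4.36)²) = √(617.5225 + 19.0096) = 25.23 km
Minimum: E at 1.96 km.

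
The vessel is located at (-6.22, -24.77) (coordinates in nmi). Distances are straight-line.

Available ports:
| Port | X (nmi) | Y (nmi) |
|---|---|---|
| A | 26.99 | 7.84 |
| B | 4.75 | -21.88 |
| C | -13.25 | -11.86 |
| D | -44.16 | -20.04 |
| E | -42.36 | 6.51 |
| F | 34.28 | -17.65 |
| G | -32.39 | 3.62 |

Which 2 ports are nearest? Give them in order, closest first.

Distances from (-6.22, -24.77):
A: 46.54 nmi
B: 11.34 nmi
C: 14.70 nmi
D: 38.23 nmi
E: 47.80 nmi
F: 41.12 nmi
G: 38.61 nmi
Sorted: B (11.34 nmi) < C (14.70 nmi) < D (38.23 nmi) < G (38.61 nmi) < …

B, C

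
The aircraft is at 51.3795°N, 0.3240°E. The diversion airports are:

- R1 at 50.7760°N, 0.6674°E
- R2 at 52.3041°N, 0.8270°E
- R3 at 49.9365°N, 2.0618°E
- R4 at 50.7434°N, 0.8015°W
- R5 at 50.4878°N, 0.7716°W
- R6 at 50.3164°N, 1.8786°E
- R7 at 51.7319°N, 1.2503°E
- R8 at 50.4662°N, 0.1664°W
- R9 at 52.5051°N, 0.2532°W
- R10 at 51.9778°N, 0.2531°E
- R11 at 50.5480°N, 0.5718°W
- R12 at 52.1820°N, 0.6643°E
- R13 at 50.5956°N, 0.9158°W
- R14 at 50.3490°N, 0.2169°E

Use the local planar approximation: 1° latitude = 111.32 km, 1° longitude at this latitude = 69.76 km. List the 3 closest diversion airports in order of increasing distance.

R10, R1, R7

Distances from 51.3795°N, 0.3240°E:
R1: √((-0.6035·111.32)² + (0.3434·69.76)²) = √(4513.370066 + 573.870005) = 71.3249 km
R2: √((0.9246·111.32)² + (0.5030·69.76)²) = √(10593.858638 + 1231.257571) = 108.7434 km
R3: √((-1.4430·111.32)² + (1.7378·69.76)²) = √(25803.526120 + 14696.452984) = 201.2461 km
R4: √((-0.6361·111.32)² + (-1.1255·69.76)²) = √(5014.148437 + 6164.586381) = 105.7295 km
R5: √((-0.8917·111.32)² + (-1.0956·69.76)²) = √(9853.350431 + 5841.400601) = 125.2787 km
R6: √((-1.0631·111.32)² + (1.5546·69.76)²) = √(14005.371449 + 11761.163044) = 160.5196 km
R7: √((0.3524·111.32)² + (0.9263·69.76)²) = √(1538.927622 + 4175.574839) = 75.5943 km
R8: √((-0.9133·111.32)² + (-0.4904·69.76)²) = √(10336.495279 + 1170.344900) = 107.2699 km
R9: √((1.1256·111.32)² + (-0.5772·69.76)²) = √(15700.539078 + 1621.308235) = 131.6125 km
R10: √((0.5983·111.32)² + (-0.0709·69.76)²) = √(4435.927107 + 24.462758) = 66.7862 km
R11: √((-0.8315·111.32)² + (-0.8958·69.76)²) = √(8567.831216 + 3905.126081) = 111.6824 km
R12: √((0.8025·111.32)² + (0.3403·69.76)²) = √(7980.617156 + 563.555694) = 92.4347 km
R13: √((-0.7839·111.32)² + (-1.2398·69.76)²) = √(7614.961715 + 7480.251637) = 122.8626 km
R14: √((-1.0305·111.32)² + (-0.1071·69.76)²) = √(13159.590877 + 55.820264) = 114.9583 km
Sorted: R10 (66.7862 km) < R1 (71.3249 km) < R7 (75.5943 km) < R12 (92.4347 km) < R4 (105.7295 km) < …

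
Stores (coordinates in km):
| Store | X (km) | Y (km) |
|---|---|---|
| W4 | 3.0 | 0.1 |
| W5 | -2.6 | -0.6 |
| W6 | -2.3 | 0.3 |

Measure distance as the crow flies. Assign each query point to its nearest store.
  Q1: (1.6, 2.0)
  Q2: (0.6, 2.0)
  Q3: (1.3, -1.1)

Q1 at (1.6, 2.0):
  W4: √((1.4)² + (-1.9)²) = √(1.9600 + 3.6100) = 2.36 km
  W5: √((-4.2)² + (-2.6)²) = √(17.6400 + 6.7600) = 4.94 km
  W6: √((-3.9)² + (-1.7)²) = √(15.2100 + 2.8900) = 4.25 km
  → nearest: W4 (2.36 km)
Q2 at (0.6, 2.0):
  W4: √((2.4)² + (-1.9)²) = √(5.7600 + 3.6100) = 3.06 km
  W5: √((-3.2)² + (-2.6)²) = √(10.2400 + 6.7600) = 4.12 km
  W6: √((-2.9)² + (-1.7)²) = √(8.4100 + 2.8900) = 3.36 km
  → nearest: W4 (3.06 km)
Q3 at (1.3, -1.1):
  W4: √((1.7)² + (1.2)²) = √(2.8900 + 1.4400) = 2.08 km
  W5: √((-3.9)² + (0.5)²) = √(15.2100 + 0.2500) = 3.93 km
  W6: √((-3.6)² + (1.4)²) = √(12.9600 + 1.9600) = 3.86 km
  → nearest: W4 (2.08 km)

Q1→W4; Q2→W4; Q3→W4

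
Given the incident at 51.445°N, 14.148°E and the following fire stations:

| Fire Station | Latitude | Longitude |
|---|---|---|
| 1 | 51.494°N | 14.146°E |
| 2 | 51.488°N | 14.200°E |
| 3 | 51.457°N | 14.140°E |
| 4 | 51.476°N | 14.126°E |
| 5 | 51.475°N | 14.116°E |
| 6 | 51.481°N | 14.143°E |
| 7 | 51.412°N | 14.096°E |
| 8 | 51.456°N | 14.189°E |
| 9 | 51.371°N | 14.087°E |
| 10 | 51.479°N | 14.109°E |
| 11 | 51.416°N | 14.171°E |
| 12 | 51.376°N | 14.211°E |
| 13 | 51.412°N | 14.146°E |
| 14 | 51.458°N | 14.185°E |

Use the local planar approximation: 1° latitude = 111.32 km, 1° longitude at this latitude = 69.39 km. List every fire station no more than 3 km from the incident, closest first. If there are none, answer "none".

3, 14

Distances from 51.445°N, 14.148°E:
1: √((0.049·111.32)² + (-0.002·69.39)²) = √(29.75353 + 0.01926) = 5.456 km
2: √((0.043·111.32)² + (0.052·69.39)²) = √(22.91307 + 13.01968) = 5.994 km
3: √((0.012·111.32)² + (-0.008·69.39)²) = √(1.78447 + 0.30816) = 1.447 km
4: √((0.031·111.32)² + (-0.022·69.39)²) = √(11.90885 + 2.33045) = 3.773 km
5: √((0.030·111.32)² + (-0.032·69.39)²) = √(11.15293 + 4.93053) = 4.010 km
6: √((0.036·111.32)² + (-0.005·69.39)²) = √(16.06022 + 0.12037) = 4.023 km
7: √((-0.033·111.32)² + (-0.052·69.39)²) = √(13.49504 + 13.01968) = 5.149 km
8: √((0.011·111.32)² + (0.041·69.39)²) = √(1.49945 + 8.09397) = 3.097 km
9: √((-0.074·111.32)² + (-0.061·69.39)²) = √(67.85937 + 17.91651) = 9.262 km
10: √((0.034·111.32)² + (-0.039·69.39)²) = √(14.32532 + 7.32357) = 4.653 km
11: √((-0.029·111.32)² + (0.023·69.39)²) = √(10.42179 + 2.54712) = 3.601 km
12: √((-0.069·111.32)² + (0.063·69.39)²) = √(58.99899 + 19.11062) = 8.838 km
13: √((-0.033·111.32)² + (-0.002·69.39)²) = √(13.49504 + 0.01926) = 3.676 km
14: √((0.013·111.32)² + (0.037·69.39)²) = √(2.09427 + 6.59170) = 2.947 km
Threshold 3 km: 3 (1.447 km), 14 (2.947 km) are within range.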